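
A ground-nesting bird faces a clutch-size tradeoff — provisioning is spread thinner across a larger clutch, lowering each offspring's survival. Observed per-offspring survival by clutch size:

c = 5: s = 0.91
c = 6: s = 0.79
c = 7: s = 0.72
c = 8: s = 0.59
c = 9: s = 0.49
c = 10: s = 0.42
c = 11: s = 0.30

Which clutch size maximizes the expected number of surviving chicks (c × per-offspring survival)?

7

Expected surviving chicks = c × s(c):
  c=5: 5 × 0.91 = 4.550
  c=6: 6 × 0.79 = 4.740
  c=7: 7 × 0.72 = 5.040
  c=8: 8 × 0.59 = 4.720
  c=9: 9 × 0.49 = 4.410
  c=10: 10 × 0.42 = 4.200
  c=11: 11 × 0.30 = 3.300
Maximum at c = 7 (5.040 surviving chicks).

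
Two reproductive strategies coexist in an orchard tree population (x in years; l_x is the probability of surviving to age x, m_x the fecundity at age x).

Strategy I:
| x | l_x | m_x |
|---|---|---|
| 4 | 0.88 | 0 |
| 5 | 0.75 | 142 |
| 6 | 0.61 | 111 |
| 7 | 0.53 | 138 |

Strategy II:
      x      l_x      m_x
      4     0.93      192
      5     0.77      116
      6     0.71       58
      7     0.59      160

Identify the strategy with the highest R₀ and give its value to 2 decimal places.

Strategy I: R₀ = 0.88×0 + 0.75×142 + 0.61×111 + 0.53×138 = 247.3500
Strategy II: R₀ = 0.93×192 + 0.77×116 + 0.71×58 + 0.59×160 = 403.4600
Highest R₀: strategy II with 403.4600.

403.46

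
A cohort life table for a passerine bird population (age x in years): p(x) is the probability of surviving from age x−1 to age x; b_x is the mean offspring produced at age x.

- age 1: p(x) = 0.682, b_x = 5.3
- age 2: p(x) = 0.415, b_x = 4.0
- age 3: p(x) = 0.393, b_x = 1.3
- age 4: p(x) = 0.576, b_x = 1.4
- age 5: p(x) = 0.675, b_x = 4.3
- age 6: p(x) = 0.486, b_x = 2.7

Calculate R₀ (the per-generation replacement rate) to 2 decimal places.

Survivorship from birth: l_x = p_1·p_2·…·p_x.
  l_1 = 0.68200
  l_2 = 0.28303
  l_3 = 0.11123
  l_4 = 0.06407
  l_5 = 0.04325
  l_6 = 0.02102
R₀ = Σ l_x b_x:
  age 1: 0.68200 × 5.3 = 3.6146
  age 2: 0.28303 × 4.0 = 1.1321
  age 3: 0.11123 × 1.3 = 0.1446
  age 4: 0.06407 × 1.4 = 0.0897
  age 5: 0.04325 × 4.3 = 0.1860
  age 6: 0.02102 × 2.7 = 0.0568
R₀ = 3.6146 + 1.1321 + 0.1446 + 0.0897 + 0.1860 + 0.0568 = 5.2237

5.22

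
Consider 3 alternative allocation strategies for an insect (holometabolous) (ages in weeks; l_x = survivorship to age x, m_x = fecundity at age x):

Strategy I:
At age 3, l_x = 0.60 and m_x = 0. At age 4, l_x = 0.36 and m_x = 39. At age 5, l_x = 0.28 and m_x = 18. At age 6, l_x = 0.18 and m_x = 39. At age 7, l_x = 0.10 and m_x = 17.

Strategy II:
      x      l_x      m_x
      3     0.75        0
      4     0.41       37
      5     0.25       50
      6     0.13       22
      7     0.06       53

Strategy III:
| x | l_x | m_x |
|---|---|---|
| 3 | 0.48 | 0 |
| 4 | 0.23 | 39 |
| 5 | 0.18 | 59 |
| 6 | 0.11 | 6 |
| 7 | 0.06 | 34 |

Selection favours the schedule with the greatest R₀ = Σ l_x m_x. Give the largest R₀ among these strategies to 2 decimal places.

33.71

Strategy I: R₀ = 0.60×0 + 0.36×39 + 0.28×18 + 0.18×39 + 0.10×17 = 27.8000
Strategy II: R₀ = 0.75×0 + 0.41×37 + 0.25×50 + 0.13×22 + 0.06×53 = 33.7100
Strategy III: R₀ = 0.48×0 + 0.23×39 + 0.18×59 + 0.11×6 + 0.06×34 = 22.2900
Highest R₀: strategy II with 33.7100.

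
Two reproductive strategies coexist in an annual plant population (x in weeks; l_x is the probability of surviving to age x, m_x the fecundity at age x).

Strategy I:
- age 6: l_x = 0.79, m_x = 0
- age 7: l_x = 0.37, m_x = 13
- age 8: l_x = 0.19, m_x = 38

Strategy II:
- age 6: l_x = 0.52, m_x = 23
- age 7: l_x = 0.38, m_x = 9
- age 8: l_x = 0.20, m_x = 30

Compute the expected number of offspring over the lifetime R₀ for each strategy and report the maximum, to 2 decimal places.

Strategy I: R₀ = 0.79×0 + 0.37×13 + 0.19×38 = 12.0300
Strategy II: R₀ = 0.52×23 + 0.38×9 + 0.20×30 = 21.3800
Highest R₀: strategy II with 21.3800.

21.38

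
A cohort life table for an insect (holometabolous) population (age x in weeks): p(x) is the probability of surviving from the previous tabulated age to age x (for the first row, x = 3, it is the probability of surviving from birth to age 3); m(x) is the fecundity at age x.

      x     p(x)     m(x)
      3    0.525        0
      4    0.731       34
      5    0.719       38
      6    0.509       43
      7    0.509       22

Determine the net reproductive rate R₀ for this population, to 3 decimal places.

31.146

Survivorship from birth: l_x = p_3·p_4·…·p_x.
  l_3 = 0.52500
  l_4 = 0.38378
  l_5 = 0.27593
  l_6 = 0.14045
  l_7 = 0.07149
R₀ = Σ l_x m(x):
  age 3: 0.52500 × 0 = 0.0000
  age 4: 0.38378 × 34 = 13.0485
  age 5: 0.27593 × 38 = 10.4853
  age 6: 0.14045 × 43 = 6.0393
  age 7: 0.07149 × 22 = 1.5728
R₀ = 0.0000 + 13.0485 + 10.4853 + 6.0393 + 1.5728 = 31.1460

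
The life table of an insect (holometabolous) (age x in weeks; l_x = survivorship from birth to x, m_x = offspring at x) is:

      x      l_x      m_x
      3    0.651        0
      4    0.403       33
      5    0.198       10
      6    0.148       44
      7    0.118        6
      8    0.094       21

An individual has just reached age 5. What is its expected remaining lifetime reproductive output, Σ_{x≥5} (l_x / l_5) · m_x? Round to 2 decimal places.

56.43

l_5 = 0.198. Conditional survival from age 5 to x is l_x / l_5.
  x=5: (0.198/0.198) × 10 = 10.0000
  x=6: (0.148/0.198) × 44 = 32.8889
  x=7: (0.118/0.198) × 6 = 3.5758
  x=8: (0.094/0.198) × 21 = 9.9697
Sum = 10.0000 + 32.8889 + 3.5758 + 9.9697 = 56.4343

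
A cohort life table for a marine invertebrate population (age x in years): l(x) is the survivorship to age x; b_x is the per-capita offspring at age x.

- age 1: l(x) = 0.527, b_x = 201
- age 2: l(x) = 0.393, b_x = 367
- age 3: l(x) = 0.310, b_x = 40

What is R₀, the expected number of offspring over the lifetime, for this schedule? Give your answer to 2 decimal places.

262.56

R₀ = Σ l(x) b_x:
  age 1: 0.527 × 201 = 105.9270
  age 2: 0.393 × 367 = 144.2310
  age 3: 0.310 × 40 = 12.4000
R₀ = 105.9270 + 144.2310 + 12.4000 = 262.5580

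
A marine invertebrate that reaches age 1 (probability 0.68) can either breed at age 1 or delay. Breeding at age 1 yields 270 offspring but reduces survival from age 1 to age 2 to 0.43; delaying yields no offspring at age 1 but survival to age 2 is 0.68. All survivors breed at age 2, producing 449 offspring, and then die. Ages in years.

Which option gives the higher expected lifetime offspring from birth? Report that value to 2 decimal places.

314.89

breed at age 1: R₀ = 0.68 × (270 + 0.43 × 449) = 0.68 × 463.0700 = 314.8876
delay to age 2: R₀ = 0.68 × (0.68 × 449) = 0.68 × 305.3200 = 207.6176
Higher: breed at age 1 (314.8876).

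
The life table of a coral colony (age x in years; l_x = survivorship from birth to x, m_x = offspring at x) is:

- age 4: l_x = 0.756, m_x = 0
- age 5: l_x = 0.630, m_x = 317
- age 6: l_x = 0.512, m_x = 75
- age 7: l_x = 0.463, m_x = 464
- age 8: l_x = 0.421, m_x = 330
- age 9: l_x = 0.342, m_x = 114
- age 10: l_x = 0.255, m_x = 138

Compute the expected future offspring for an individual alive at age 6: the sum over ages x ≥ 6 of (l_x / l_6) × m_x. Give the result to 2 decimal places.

910.82

l_6 = 0.512. Conditional survival from age 6 to x is l_x / l_6.
  x=6: (0.512/0.512) × 75 = 75.0000
  x=7: (0.463/0.512) × 464 = 419.5938
  x=8: (0.421/0.512) × 330 = 271.3477
  x=9: (0.342/0.512) × 114 = 76.1484
  x=10: (0.255/0.512) × 138 = 68.7305
Sum = 75.0000 + 419.5938 + 271.3477 + 76.1484 + 68.7305 = 910.8203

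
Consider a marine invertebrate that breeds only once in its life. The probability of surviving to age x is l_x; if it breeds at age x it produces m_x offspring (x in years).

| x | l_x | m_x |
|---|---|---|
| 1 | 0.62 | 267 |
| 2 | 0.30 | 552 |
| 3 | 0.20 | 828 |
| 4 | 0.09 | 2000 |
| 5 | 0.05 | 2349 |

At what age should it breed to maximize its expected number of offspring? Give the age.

4

Expected offspring if breeding at age x = l_x × m_x:
  age 1: 0.62 × 267 = 165.540
  age 2: 0.30 × 552 = 165.600
  age 3: 0.20 × 828 = 165.600
  age 4: 0.09 × 2000 = 180.000
  age 5: 0.05 × 2349 = 117.450
Maximum at age 4 (180.000).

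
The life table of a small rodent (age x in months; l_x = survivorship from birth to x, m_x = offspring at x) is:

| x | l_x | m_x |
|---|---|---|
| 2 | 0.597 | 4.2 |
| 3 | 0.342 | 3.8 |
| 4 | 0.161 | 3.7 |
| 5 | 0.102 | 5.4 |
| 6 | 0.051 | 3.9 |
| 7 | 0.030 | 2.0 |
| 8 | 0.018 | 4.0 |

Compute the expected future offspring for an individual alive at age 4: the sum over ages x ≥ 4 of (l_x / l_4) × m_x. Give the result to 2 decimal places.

l_4 = 0.161. Conditional survival from age 4 to x is l_x / l_4.
  x=4: (0.161/0.161) × 3.7 = 3.7000
  x=5: (0.102/0.161) × 5.4 = 3.4211
  x=6: (0.051/0.161) × 3.9 = 1.2354
  x=7: (0.030/0.161) × 2.0 = 0.3727
  x=8: (0.018/0.161) × 4.0 = 0.4472
Sum = 3.7000 + 3.4211 + 1.2354 + 0.3727 + 0.4472 = 9.1764

9.18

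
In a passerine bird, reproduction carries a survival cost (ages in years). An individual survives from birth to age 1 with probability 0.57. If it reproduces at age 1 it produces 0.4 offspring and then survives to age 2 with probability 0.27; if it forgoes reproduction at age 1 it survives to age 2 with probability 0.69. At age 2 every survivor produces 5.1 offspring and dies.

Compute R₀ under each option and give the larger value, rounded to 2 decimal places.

2.01

breed at age 1: R₀ = 0.57 × (0.4 + 0.27 × 5.1) = 0.57 × 1.7770 = 1.0129
delay to age 2: R₀ = 0.57 × (0.69 × 5.1) = 0.57 × 3.5190 = 2.0058
Higher: delay to age 2 (2.0058).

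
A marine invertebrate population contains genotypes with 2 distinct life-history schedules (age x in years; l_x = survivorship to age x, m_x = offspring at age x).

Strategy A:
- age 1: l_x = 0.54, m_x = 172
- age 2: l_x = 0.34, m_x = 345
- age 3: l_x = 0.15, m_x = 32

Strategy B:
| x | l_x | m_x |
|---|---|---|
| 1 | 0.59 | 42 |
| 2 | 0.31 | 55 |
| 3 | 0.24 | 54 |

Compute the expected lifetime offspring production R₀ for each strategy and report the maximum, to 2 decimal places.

Strategy A: R₀ = 0.54×172 + 0.34×345 + 0.15×32 = 214.9800
Strategy B: R₀ = 0.59×42 + 0.31×55 + 0.24×54 = 54.7900
Highest R₀: strategy A with 214.9800.

214.98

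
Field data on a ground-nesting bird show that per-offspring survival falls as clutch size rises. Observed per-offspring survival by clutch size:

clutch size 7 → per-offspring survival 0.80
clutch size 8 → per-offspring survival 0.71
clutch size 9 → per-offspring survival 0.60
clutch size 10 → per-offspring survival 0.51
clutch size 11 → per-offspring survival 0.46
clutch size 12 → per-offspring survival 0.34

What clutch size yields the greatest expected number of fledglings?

Expected fledglings = c × s(c):
  c=7: 7 × 0.80 = 5.600
  c=8: 8 × 0.71 = 5.680
  c=9: 9 × 0.60 = 5.400
  c=10: 10 × 0.51 = 5.100
  c=11: 11 × 0.46 = 5.060
  c=12: 12 × 0.34 = 4.080
Maximum at c = 8 (5.680 fledglings).

8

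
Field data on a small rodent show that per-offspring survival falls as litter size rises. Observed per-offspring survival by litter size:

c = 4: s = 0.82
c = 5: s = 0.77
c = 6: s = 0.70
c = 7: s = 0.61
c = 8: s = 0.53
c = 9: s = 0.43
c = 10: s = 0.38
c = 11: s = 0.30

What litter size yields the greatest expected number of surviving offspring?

7

Expected surviving offspring = c × s(c):
  c=4: 4 × 0.82 = 3.280
  c=5: 5 × 0.77 = 3.850
  c=6: 6 × 0.70 = 4.200
  c=7: 7 × 0.61 = 4.270
  c=8: 8 × 0.53 = 4.240
  c=9: 9 × 0.43 = 3.870
  c=10: 10 × 0.38 = 3.800
  c=11: 11 × 0.30 = 3.300
Maximum at c = 7 (4.270 surviving offspring).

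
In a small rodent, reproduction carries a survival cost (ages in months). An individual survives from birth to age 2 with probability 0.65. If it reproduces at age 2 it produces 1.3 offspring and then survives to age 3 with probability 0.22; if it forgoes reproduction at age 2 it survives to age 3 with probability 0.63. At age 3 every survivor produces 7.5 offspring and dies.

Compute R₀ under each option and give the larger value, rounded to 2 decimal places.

3.07

breed at age 2: R₀ = 0.65 × (1.3 + 0.22 × 7.5) = 0.65 × 2.9500 = 1.9175
delay to age 3: R₀ = 0.65 × (0.63 × 7.5) = 0.65 × 4.7250 = 3.0713
Higher: delay to age 3 (3.0713).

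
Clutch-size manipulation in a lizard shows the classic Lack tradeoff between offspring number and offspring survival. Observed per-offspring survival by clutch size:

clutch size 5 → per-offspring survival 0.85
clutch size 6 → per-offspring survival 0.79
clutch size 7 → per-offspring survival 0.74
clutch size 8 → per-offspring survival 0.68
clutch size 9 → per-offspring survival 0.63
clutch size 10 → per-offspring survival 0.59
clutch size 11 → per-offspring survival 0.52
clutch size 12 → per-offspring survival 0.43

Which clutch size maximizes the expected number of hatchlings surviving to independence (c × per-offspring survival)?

10

Expected hatchlings surviving to independence = c × s(c):
  c=5: 5 × 0.85 = 4.250
  c=6: 6 × 0.79 = 4.740
  c=7: 7 × 0.74 = 5.180
  c=8: 8 × 0.68 = 5.440
  c=9: 9 × 0.63 = 5.670
  c=10: 10 × 0.59 = 5.900
  c=11: 11 × 0.52 = 5.720
  c=12: 12 × 0.43 = 5.160
Maximum at c = 10 (5.900 hatchlings surviving to independence).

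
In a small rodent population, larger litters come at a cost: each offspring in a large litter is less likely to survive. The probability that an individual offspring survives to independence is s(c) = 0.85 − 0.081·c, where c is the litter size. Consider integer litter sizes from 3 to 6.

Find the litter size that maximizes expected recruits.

Expected recruits = c × s(c):
  c=3: 3 × 0.607 = 1.821
  c=4: 4 × 0.526 = 2.104
  c=5: 5 × 0.445 = 2.225
  c=6: 6 × 0.364 = 2.184
Maximum at c = 5 (2.225 recruits).

5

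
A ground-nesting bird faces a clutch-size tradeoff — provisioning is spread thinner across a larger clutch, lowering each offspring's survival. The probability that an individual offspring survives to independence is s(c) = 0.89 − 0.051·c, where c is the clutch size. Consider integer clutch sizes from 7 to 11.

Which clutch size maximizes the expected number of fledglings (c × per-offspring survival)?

Expected fledglings = c × s(c):
  c=7: 7 × 0.533 = 3.731
  c=8: 8 × 0.482 = 3.856
  c=9: 9 × 0.431 = 3.879
  c=10: 10 × 0.380 = 3.800
  c=11: 11 × 0.329 = 3.619
Maximum at c = 9 (3.879 fledglings).

9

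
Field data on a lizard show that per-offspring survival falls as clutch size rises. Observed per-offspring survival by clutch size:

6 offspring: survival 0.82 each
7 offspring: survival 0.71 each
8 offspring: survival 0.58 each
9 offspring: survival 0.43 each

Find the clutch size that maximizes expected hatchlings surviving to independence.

7

Expected hatchlings surviving to independence = c × s(c):
  c=6: 6 × 0.82 = 4.920
  c=7: 7 × 0.71 = 4.970
  c=8: 8 × 0.58 = 4.640
  c=9: 9 × 0.43 = 3.870
Maximum at c = 7 (4.970 hatchlings surviving to independence).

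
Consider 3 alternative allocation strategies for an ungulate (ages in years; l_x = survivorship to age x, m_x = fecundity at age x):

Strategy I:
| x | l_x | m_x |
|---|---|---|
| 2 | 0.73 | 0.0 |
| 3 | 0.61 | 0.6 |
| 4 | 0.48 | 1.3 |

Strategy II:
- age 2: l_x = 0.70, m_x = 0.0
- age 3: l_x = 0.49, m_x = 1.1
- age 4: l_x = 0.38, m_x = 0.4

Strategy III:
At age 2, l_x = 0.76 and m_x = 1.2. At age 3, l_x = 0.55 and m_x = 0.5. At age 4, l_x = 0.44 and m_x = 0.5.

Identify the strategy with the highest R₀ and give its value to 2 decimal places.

Strategy I: R₀ = 0.73×0.0 + 0.61×0.6 + 0.48×1.3 = 0.9900
Strategy II: R₀ = 0.70×0.0 + 0.49×1.1 + 0.38×0.4 = 0.6910
Strategy III: R₀ = 0.76×1.2 + 0.55×0.5 + 0.44×0.5 = 1.4070
Highest R₀: strategy III with 1.4070.

1.41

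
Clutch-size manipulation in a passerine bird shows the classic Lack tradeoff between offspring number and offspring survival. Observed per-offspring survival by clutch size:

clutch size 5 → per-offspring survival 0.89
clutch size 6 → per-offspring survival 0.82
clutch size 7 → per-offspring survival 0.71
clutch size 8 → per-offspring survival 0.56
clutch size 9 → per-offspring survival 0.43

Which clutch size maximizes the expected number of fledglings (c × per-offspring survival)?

7

Expected fledglings = c × s(c):
  c=5: 5 × 0.89 = 4.450
  c=6: 6 × 0.82 = 4.920
  c=7: 7 × 0.71 = 4.970
  c=8: 8 × 0.56 = 4.480
  c=9: 9 × 0.43 = 3.870
Maximum at c = 7 (4.970 fledglings).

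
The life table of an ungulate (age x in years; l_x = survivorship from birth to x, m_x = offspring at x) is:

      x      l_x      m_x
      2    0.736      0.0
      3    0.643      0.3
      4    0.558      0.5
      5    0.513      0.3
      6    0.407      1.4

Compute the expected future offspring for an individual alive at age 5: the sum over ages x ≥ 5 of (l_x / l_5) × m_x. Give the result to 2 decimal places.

1.41

l_5 = 0.513. Conditional survival from age 5 to x is l_x / l_5.
  x=5: (0.513/0.513) × 0.3 = 0.3000
  x=6: (0.407/0.513) × 1.4 = 1.1107
Sum = 0.3000 + 1.1107 = 1.4107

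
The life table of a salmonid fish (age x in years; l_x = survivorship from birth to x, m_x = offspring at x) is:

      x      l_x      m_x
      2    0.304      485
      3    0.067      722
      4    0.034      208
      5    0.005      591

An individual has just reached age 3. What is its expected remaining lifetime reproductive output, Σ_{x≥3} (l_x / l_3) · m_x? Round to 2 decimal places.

871.66

l_3 = 0.067. Conditional survival from age 3 to x is l_x / l_3.
  x=3: (0.067/0.067) × 722 = 722.0000
  x=4: (0.034/0.067) × 208 = 105.5522
  x=5: (0.005/0.067) × 591 = 44.1045
Sum = 722.0000 + 105.5522 + 44.1045 = 871.6567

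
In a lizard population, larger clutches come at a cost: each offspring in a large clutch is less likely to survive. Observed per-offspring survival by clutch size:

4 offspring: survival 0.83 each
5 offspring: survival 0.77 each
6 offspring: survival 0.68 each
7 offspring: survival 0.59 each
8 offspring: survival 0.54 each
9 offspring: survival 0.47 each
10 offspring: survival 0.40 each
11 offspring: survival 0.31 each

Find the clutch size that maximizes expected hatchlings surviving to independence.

8

Expected hatchlings surviving to independence = c × s(c):
  c=4: 4 × 0.83 = 3.320
  c=5: 5 × 0.77 = 3.850
  c=6: 6 × 0.68 = 4.080
  c=7: 7 × 0.59 = 4.130
  c=8: 8 × 0.54 = 4.320
  c=9: 9 × 0.47 = 4.230
  c=10: 10 × 0.40 = 4.000
  c=11: 11 × 0.31 = 3.410
Maximum at c = 8 (4.320 hatchlings surviving to independence).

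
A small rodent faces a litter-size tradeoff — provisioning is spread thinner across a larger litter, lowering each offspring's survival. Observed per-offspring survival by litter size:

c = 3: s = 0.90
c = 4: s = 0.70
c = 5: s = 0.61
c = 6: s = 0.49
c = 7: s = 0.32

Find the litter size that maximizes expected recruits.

Expected recruits = c × s(c):
  c=3: 3 × 0.90 = 2.700
  c=4: 4 × 0.70 = 2.800
  c=5: 5 × 0.61 = 3.050
  c=6: 6 × 0.49 = 2.940
  c=7: 7 × 0.32 = 2.240
Maximum at c = 5 (3.050 recruits).

5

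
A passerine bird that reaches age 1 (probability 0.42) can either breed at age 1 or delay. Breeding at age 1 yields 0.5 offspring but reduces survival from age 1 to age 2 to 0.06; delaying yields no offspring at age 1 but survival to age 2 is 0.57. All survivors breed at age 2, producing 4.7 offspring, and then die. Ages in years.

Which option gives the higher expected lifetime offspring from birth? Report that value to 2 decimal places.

1.13

breed at age 1: R₀ = 0.42 × (0.5 + 0.06 × 4.7) = 0.42 × 0.7820 = 0.3284
delay to age 2: R₀ = 0.42 × (0.57 × 4.7) = 0.42 × 2.6790 = 1.1252
Higher: delay to age 2 (1.1252).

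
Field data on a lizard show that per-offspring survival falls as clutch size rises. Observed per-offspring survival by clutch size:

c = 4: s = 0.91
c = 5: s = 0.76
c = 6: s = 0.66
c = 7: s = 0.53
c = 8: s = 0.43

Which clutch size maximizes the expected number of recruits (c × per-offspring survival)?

Expected recruits = c × s(c):
  c=4: 4 × 0.91 = 3.640
  c=5: 5 × 0.76 = 3.800
  c=6: 6 × 0.66 = 3.960
  c=7: 7 × 0.53 = 3.710
  c=8: 8 × 0.43 = 3.440
Maximum at c = 6 (3.960 recruits).

6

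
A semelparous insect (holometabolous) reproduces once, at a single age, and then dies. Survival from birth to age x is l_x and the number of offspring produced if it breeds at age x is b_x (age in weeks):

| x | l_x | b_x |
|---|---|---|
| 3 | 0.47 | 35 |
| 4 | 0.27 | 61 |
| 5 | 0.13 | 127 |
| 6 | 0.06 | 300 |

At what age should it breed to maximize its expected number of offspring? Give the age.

6

Expected offspring if breeding at age x = l_x × b_x:
  age 3: 0.47 × 35 = 16.450
  age 4: 0.27 × 61 = 16.470
  age 5: 0.13 × 127 = 16.510
  age 6: 0.06 × 300 = 18.000
Maximum at age 6 (18.000).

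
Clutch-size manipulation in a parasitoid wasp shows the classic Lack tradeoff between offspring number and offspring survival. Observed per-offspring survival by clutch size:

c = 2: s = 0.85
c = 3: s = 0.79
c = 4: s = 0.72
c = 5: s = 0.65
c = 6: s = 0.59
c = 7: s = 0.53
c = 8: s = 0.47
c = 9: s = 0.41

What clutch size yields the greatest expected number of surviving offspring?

8

Expected surviving offspring = c × s(c):
  c=2: 2 × 0.85 = 1.700
  c=3: 3 × 0.79 = 2.370
  c=4: 4 × 0.72 = 2.880
  c=5: 5 × 0.65 = 3.250
  c=6: 6 × 0.59 = 3.540
  c=7: 7 × 0.53 = 3.710
  c=8: 8 × 0.47 = 3.760
  c=9: 9 × 0.41 = 3.690
Maximum at c = 8 (3.760 surviving offspring).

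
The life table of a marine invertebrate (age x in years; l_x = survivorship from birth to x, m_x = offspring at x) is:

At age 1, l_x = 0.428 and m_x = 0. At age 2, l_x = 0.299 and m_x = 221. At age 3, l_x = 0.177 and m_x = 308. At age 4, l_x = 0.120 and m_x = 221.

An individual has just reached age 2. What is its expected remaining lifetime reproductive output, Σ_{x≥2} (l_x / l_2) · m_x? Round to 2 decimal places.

492.02

l_2 = 0.299. Conditional survival from age 2 to x is l_x / l_2.
  x=2: (0.299/0.299) × 221 = 221.0000
  x=3: (0.177/0.299) × 308 = 182.3278
  x=4: (0.120/0.299) × 221 = 88.6957
Sum = 221.0000 + 182.3278 + 88.6957 = 492.0234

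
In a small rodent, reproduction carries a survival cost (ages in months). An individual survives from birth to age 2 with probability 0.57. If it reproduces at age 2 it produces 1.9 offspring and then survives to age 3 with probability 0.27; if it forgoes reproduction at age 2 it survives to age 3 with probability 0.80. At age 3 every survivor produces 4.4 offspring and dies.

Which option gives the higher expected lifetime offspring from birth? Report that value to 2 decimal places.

2.01

breed at age 2: R₀ = 0.57 × (1.9 + 0.27 × 4.4) = 0.57 × 3.0880 = 1.7602
delay to age 3: R₀ = 0.57 × (0.80 × 4.4) = 0.57 × 3.5200 = 2.0064
Higher: delay to age 3 (2.0064).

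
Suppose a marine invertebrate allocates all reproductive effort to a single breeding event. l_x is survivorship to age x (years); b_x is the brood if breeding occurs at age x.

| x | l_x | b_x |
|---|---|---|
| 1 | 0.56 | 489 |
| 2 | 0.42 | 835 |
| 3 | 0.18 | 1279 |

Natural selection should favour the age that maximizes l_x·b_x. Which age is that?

Expected offspring if breeding at age x = l_x × b_x:
  age 1: 0.56 × 489 = 273.840
  age 2: 0.42 × 835 = 350.700
  age 3: 0.18 × 1279 = 230.220
Maximum at age 2 (350.700).

2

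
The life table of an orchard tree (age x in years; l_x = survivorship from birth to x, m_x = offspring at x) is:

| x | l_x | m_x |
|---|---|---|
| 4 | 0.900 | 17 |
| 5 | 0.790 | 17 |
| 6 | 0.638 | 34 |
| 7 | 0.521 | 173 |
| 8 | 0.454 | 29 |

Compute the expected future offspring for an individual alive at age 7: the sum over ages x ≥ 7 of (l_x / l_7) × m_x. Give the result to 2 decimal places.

198.27

l_7 = 0.521. Conditional survival from age 7 to x is l_x / l_7.
  x=7: (0.521/0.521) × 173 = 173.0000
  x=8: (0.454/0.521) × 29 = 25.2706
Sum = 173.0000 + 25.2706 = 198.2706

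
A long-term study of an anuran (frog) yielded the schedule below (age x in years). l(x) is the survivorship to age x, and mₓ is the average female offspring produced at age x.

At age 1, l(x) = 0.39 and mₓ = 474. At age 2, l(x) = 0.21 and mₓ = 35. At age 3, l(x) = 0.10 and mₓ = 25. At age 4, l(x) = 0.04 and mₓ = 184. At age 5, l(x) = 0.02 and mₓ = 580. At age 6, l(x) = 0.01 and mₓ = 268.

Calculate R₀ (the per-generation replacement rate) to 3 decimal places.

216.350

R₀ = Σ l(x) mₓ:
  age 1: 0.39 × 474 = 184.8600
  age 2: 0.21 × 35 = 7.3500
  age 3: 0.10 × 25 = 2.5000
  age 4: 0.04 × 184 = 7.3600
  age 5: 0.02 × 580 = 11.6000
  age 6: 0.01 × 268 = 2.6800
R₀ = 184.8600 + 7.3500 + 2.5000 + 7.3600 + 11.6000 + 2.6800 = 216.3500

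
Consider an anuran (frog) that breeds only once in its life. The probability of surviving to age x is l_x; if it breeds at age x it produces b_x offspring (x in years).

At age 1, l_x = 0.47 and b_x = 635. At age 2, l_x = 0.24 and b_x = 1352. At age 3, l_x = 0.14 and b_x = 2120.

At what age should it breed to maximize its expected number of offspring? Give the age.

Expected offspring if breeding at age x = l_x × b_x:
  age 1: 0.47 × 635 = 298.450
  age 2: 0.24 × 1352 = 324.480
  age 3: 0.14 × 2120 = 296.800
Maximum at age 2 (324.480).

2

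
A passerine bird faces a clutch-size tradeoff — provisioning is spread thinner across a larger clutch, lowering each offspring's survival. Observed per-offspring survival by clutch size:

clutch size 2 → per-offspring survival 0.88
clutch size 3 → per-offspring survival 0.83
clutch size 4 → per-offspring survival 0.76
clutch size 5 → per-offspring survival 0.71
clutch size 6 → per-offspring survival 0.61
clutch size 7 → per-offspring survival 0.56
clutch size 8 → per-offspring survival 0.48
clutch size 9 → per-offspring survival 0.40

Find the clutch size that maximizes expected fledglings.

Expected fledglings = c × s(c):
  c=2: 2 × 0.88 = 1.760
  c=3: 3 × 0.83 = 2.490
  c=4: 4 × 0.76 = 3.040
  c=5: 5 × 0.71 = 3.550
  c=6: 6 × 0.61 = 3.660
  c=7: 7 × 0.56 = 3.920
  c=8: 8 × 0.48 = 3.840
  c=9: 9 × 0.40 = 3.600
Maximum at c = 7 (3.920 fledglings).

7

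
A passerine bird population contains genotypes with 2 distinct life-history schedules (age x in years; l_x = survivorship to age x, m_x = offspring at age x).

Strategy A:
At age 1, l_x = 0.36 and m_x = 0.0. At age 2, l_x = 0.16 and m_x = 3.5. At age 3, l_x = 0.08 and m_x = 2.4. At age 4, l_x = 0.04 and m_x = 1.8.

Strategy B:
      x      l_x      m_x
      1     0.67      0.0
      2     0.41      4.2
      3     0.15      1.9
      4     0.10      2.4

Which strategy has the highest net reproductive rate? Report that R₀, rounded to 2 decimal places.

Strategy A: R₀ = 0.36×0.0 + 0.16×3.5 + 0.08×2.4 + 0.04×1.8 = 0.8240
Strategy B: R₀ = 0.67×0.0 + 0.41×4.2 + 0.15×1.9 + 0.10×2.4 = 2.2470
Highest R₀: strategy B with 2.2470.

2.25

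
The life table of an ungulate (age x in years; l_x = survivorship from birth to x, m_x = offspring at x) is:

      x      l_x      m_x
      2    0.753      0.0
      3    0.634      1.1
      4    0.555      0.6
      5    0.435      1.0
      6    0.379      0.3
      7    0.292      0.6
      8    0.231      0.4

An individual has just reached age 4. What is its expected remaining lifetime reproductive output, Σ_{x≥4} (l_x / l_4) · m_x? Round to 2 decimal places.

2.07

l_4 = 0.555. Conditional survival from age 4 to x is l_x / l_4.
  x=4: (0.555/0.555) × 0.6 = 0.6000
  x=5: (0.435/0.555) × 1.0 = 0.7838
  x=6: (0.379/0.555) × 0.3 = 0.2049
  x=7: (0.292/0.555) × 0.6 = 0.3157
  x=8: (0.231/0.555) × 0.4 = 0.1665
Sum = 0.6000 + 0.7838 + 0.2049 + 0.3157 + 0.1665 = 2.0708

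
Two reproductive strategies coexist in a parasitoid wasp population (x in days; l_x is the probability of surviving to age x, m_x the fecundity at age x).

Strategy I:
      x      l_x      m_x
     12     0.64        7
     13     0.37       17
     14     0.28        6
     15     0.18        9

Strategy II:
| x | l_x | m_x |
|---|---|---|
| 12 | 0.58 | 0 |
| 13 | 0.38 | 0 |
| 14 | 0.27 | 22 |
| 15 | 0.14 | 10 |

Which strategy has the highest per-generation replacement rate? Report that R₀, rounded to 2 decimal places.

Strategy I: R₀ = 0.64×7 + 0.37×17 + 0.28×6 + 0.18×9 = 14.0700
Strategy II: R₀ = 0.58×0 + 0.38×0 + 0.27×22 + 0.14×10 = 7.3400
Highest R₀: strategy I with 14.0700.

14.07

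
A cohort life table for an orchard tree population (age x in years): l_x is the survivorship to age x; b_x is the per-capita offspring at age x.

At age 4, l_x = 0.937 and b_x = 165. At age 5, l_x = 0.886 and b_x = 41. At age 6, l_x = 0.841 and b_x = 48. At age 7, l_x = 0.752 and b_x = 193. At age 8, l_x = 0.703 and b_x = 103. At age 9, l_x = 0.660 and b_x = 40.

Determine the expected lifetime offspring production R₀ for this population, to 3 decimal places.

R₀ = Σ l_x b_x:
  age 4: 0.937 × 165 = 154.6050
  age 5: 0.886 × 41 = 36.3260
  age 6: 0.841 × 48 = 40.3680
  age 7: 0.752 × 193 = 145.1360
  age 8: 0.703 × 103 = 72.4090
  age 9: 0.660 × 40 = 26.4000
R₀ = 154.6050 + 36.3260 + 40.3680 + 145.1360 + 72.4090 + 26.4000 = 475.2440

475.244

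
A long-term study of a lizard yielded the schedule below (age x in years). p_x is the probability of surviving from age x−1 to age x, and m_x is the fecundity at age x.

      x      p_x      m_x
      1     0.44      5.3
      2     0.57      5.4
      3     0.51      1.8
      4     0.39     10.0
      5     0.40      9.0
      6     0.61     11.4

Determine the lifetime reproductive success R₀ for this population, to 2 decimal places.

4.73

Survivorship from birth: l_x = p_1·p_2·…·p_x.
  l_1 = 0.44000
  l_2 = 0.25080
  l_3 = 0.12791
  l_4 = 0.04988
  l_5 = 0.01995
  l_6 = 0.01217
R₀ = Σ l_x m_x:
  age 1: 0.44000 × 5.3 = 2.3320
  age 2: 0.25080 × 5.4 = 1.3543
  age 3: 0.12791 × 1.8 = 0.2302
  age 4: 0.04988 × 10.0 = 0.4988
  age 5: 0.01995 × 9.0 = 0.1795
  age 6: 0.01217 × 11.4 = 0.1387
R₀ = 2.3320 + 1.3543 + 0.2302 + 0.4988 + 0.1795 + 0.1387 = 4.7336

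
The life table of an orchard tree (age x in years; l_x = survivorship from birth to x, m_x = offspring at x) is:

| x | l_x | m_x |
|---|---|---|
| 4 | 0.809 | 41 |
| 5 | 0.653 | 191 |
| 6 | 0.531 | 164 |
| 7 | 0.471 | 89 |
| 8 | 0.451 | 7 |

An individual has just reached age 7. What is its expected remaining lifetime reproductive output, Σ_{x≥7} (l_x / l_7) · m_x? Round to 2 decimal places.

95.70

l_7 = 0.471. Conditional survival from age 7 to x is l_x / l_7.
  x=7: (0.471/0.471) × 89 = 89.0000
  x=8: (0.451/0.471) × 7 = 6.7028
Sum = 89.0000 + 6.7028 = 95.7028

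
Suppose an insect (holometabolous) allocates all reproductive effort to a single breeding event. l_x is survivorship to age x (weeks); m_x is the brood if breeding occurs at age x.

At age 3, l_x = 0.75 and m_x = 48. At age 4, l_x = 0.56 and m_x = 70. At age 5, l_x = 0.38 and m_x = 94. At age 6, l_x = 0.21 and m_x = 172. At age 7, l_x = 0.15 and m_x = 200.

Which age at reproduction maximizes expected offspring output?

4

Expected offspring if breeding at age x = l_x × m_x:
  age 3: 0.75 × 48 = 36.000
  age 4: 0.56 × 70 = 39.200
  age 5: 0.38 × 94 = 35.720
  age 6: 0.21 × 172 = 36.120
  age 7: 0.15 × 200 = 30.000
Maximum at age 4 (39.200).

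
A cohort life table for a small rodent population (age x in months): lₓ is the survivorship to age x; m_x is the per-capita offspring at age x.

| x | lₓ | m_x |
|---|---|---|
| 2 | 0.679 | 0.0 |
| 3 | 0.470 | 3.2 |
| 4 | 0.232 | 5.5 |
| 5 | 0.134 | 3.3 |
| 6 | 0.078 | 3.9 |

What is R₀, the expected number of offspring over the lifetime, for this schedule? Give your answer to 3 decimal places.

R₀ = Σ lₓ m_x:
  age 2: 0.679 × 0.0 = 0.0000
  age 3: 0.470 × 3.2 = 1.5040
  age 4: 0.232 × 5.5 = 1.2760
  age 5: 0.134 × 3.3 = 0.4422
  age 6: 0.078 × 3.9 = 0.3042
R₀ = 0.0000 + 1.5040 + 1.2760 + 0.4422 + 0.3042 = 3.5264

3.526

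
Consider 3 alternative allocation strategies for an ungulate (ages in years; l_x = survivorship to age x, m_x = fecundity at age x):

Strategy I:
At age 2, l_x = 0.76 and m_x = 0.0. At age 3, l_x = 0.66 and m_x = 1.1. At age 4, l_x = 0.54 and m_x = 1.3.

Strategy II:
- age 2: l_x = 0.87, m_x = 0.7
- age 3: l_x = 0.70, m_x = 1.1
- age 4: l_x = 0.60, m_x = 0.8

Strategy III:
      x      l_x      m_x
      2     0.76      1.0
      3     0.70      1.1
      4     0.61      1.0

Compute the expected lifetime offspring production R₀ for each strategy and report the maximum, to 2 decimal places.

Strategy I: R₀ = 0.76×0.0 + 0.66×1.1 + 0.54×1.3 = 1.4280
Strategy II: R₀ = 0.87×0.7 + 0.70×1.1 + 0.60×0.8 = 1.8590
Strategy III: R₀ = 0.76×1.0 + 0.70×1.1 + 0.61×1.0 = 2.1400
Highest R₀: strategy III with 2.1400.

2.14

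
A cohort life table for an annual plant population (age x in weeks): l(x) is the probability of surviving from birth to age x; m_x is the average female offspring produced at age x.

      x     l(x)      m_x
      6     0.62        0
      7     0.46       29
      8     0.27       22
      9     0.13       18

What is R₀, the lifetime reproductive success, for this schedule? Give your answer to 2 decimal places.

R₀ = Σ l(x) m_x:
  age 6: 0.62 × 0 = 0.0000
  age 7: 0.46 × 29 = 13.3400
  age 8: 0.27 × 22 = 5.9400
  age 9: 0.13 × 18 = 2.3400
R₀ = 0.0000 + 13.3400 + 5.9400 + 2.3400 = 21.6200

21.62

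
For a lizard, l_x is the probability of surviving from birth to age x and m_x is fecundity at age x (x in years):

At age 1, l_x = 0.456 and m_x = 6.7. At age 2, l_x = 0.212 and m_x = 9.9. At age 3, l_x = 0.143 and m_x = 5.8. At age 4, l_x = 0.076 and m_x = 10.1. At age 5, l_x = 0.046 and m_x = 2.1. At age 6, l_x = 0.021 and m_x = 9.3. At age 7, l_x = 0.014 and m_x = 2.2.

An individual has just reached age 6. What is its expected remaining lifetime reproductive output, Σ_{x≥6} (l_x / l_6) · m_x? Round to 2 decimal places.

10.77

l_6 = 0.021. Conditional survival from age 6 to x is l_x / l_6.
  x=6: (0.021/0.021) × 9.3 = 9.3000
  x=7: (0.014/0.021) × 2.2 = 1.4667
Sum = 9.3000 + 1.4667 = 10.7667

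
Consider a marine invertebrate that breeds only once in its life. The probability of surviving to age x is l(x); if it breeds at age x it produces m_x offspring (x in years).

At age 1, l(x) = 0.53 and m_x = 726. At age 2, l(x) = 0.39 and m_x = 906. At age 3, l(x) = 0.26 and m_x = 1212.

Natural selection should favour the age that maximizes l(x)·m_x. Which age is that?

Expected offspring if breeding at age x = l(x) × m_x:
  age 1: 0.53 × 726 = 384.780
  age 2: 0.39 × 906 = 353.340
  age 3: 0.26 × 1212 = 315.120
Maximum at age 1 (384.780).

1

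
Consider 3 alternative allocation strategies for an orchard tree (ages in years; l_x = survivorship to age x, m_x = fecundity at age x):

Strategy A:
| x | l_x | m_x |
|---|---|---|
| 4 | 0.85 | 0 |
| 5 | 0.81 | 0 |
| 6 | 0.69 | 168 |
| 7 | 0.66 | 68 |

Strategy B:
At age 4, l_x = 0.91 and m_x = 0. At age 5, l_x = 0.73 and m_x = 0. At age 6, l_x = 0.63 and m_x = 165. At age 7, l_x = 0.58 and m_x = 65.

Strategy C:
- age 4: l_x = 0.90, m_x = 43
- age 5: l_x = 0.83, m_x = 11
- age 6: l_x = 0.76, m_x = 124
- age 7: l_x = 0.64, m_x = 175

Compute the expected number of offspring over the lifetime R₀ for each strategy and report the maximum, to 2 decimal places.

254.07

Strategy A: R₀ = 0.85×0 + 0.81×0 + 0.69×168 + 0.66×68 = 160.8000
Strategy B: R₀ = 0.91×0 + 0.73×0 + 0.63×165 + 0.58×65 = 141.6500
Strategy C: R₀ = 0.90×43 + 0.83×11 + 0.76×124 + 0.64×175 = 254.0700
Highest R₀: strategy C with 254.0700.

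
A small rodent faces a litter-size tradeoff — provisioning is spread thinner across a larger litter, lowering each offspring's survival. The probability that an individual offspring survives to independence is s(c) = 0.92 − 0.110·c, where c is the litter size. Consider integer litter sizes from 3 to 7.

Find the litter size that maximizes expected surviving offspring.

Expected surviving offspring = c × s(c):
  c=3: 3 × 0.590 = 1.770
  c=4: 4 × 0.480 = 1.920
  c=5: 5 × 0.370 = 1.850
  c=6: 6 × 0.260 = 1.560
  c=7: 7 × 0.150 = 1.050
Maximum at c = 4 (1.920 surviving offspring).

4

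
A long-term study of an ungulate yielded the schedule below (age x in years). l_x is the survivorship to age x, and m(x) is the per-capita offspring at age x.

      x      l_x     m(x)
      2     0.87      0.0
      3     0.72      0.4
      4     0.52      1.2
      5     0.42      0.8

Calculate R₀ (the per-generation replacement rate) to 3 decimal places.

1.248

R₀ = Σ l_x m(x):
  age 2: 0.87 × 0.0 = 0.0000
  age 3: 0.72 × 0.4 = 0.2880
  age 4: 0.52 × 1.2 = 0.6240
  age 5: 0.42 × 0.8 = 0.3360
R₀ = 0.0000 + 0.2880 + 0.6240 + 0.3360 = 1.2480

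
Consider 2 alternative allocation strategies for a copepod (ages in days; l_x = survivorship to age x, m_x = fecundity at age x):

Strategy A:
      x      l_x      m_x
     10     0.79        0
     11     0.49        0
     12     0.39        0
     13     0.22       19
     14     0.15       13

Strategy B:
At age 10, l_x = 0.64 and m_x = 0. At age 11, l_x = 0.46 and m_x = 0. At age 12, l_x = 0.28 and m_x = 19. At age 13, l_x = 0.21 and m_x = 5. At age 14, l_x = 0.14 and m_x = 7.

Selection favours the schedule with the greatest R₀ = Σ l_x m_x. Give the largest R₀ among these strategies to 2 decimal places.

7.35

Strategy A: R₀ = 0.79×0 + 0.49×0 + 0.39×0 + 0.22×19 + 0.15×13 = 6.1300
Strategy B: R₀ = 0.64×0 + 0.46×0 + 0.28×19 + 0.21×5 + 0.14×7 = 7.3500
Highest R₀: strategy B with 7.3500.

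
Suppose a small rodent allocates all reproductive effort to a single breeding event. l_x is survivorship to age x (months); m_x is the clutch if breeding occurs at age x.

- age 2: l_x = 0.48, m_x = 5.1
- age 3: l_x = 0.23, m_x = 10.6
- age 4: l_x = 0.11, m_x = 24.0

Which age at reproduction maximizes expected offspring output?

4

Expected offspring if breeding at age x = l_x × m_x:
  age 2: 0.48 × 5.1 = 2.448
  age 3: 0.23 × 10.6 = 2.438
  age 4: 0.11 × 24.0 = 2.640
Maximum at age 4 (2.640).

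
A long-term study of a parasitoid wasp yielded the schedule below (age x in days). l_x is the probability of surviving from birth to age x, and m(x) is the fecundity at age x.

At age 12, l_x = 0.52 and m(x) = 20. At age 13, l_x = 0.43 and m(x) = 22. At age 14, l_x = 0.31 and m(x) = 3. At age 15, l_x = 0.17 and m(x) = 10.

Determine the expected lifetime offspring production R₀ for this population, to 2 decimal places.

R₀ = Σ l_x m(x):
  age 12: 0.52 × 20 = 10.4000
  age 13: 0.43 × 22 = 9.4600
  age 14: 0.31 × 3 = 0.9300
  age 15: 0.17 × 10 = 1.7000
R₀ = 10.4000 + 9.4600 + 0.9300 + 1.7000 = 22.4900

22.49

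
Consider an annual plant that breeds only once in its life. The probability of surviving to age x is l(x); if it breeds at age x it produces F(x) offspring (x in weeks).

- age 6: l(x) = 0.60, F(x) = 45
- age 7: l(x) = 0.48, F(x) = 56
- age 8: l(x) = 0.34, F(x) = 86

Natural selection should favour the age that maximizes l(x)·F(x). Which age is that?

Expected offspring if breeding at age x = l(x) × F(x):
  age 6: 0.60 × 45 = 27.000
  age 7: 0.48 × 56 = 26.880
  age 8: 0.34 × 86 = 29.240
Maximum at age 8 (29.240).

8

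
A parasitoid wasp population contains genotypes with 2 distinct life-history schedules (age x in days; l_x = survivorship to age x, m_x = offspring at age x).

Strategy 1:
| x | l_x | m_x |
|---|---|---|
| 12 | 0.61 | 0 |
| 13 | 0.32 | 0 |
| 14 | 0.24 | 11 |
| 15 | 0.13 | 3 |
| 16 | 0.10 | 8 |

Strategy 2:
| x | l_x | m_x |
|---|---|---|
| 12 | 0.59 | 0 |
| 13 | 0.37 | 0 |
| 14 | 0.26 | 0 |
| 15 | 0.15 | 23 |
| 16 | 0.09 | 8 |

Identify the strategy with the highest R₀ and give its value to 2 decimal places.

4.17

Strategy 1: R₀ = 0.61×0 + 0.32×0 + 0.24×11 + 0.13×3 + 0.10×8 = 3.8300
Strategy 2: R₀ = 0.59×0 + 0.37×0 + 0.26×0 + 0.15×23 + 0.09×8 = 4.1700
Highest R₀: strategy 2 with 4.1700.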